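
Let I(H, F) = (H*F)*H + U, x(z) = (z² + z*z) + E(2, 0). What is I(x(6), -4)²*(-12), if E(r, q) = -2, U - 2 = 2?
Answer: -4608038592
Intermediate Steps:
U = 4 (U = 2 + 2 = 4)
x(z) = -2 + 2*z² (x(z) = (z² + z*z) - 2 = (z² + z²) - 2 = 2*z² - 2 = -2 + 2*z²)
I(H, F) = 4 + F*H² (I(H, F) = (H*F)*H + 4 = (F*H)*H + 4 = F*H² + 4 = 4 + F*H²)
I(x(6), -4)²*(-12) = (4 - 4*(-2 + 2*6²)²)²*(-12) = (4 - 4*(-2 + 2*36)²)²*(-12) = (4 - 4*(-2 + 72)²)²*(-12) = (4 - 4*70²)²*(-12) = (4 - 4*4900)²*(-12) = (4 - 19600)²*(-12) = (-19596)²*(-12) = 384003216*(-12) = -4608038592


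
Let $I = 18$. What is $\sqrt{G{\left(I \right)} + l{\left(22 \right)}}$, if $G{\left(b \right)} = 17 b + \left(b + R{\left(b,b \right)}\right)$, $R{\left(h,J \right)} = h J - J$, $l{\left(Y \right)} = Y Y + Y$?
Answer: $4 \sqrt{71} \approx 33.705$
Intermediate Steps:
$l{\left(Y \right)} = Y + Y^{2}$ ($l{\left(Y \right)} = Y^{2} + Y = Y + Y^{2}$)
$R{\left(h,J \right)} = - J + J h$ ($R{\left(h,J \right)} = J h - J = - J + J h$)
$G{\left(b \right)} = 18 b + b \left(-1 + b\right)$ ($G{\left(b \right)} = 17 b + \left(b + b \left(-1 + b\right)\right) = 18 b + b \left(-1 + b\right)$)
$\sqrt{G{\left(I \right)} + l{\left(22 \right)}} = \sqrt{18 \left(17 + 18\right) + 22 \left(1 + 22\right)} = \sqrt{18 \cdot 35 + 22 \cdot 23} = \sqrt{630 + 506} = \sqrt{1136} = 4 \sqrt{71}$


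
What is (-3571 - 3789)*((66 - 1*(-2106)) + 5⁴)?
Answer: -20585920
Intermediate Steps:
(-3571 - 3789)*((66 - 1*(-2106)) + 5⁴) = -7360*((66 + 2106) + 625) = -7360*(2172 + 625) = -7360*2797 = -20585920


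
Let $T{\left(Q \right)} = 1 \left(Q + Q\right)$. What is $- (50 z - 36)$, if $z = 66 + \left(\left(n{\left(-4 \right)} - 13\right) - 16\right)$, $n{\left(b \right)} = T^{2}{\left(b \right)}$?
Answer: $-5014$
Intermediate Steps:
$T{\left(Q \right)} = 2 Q$ ($T{\left(Q \right)} = 1 \cdot 2 Q = 2 Q$)
$n{\left(b \right)} = 4 b^{2}$ ($n{\left(b \right)} = \left(2 b\right)^{2} = 4 b^{2}$)
$z = 101$ ($z = 66 - \left(29 - 64\right) = 66 + \left(\left(4 \cdot 16 - 13\right) - 16\right) = 66 + \left(\left(64 - 13\right) - 16\right) = 66 + \left(51 - 16\right) = 66 + 35 = 101$)
$- (50 z - 36) = - (50 \cdot 101 - 36) = - (5050 - 36) = \left(-1\right) 5014 = -5014$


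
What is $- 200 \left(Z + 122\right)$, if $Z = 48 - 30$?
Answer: $-28000$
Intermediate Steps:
$Z = 18$
$- 200 \left(Z + 122\right) = - 200 \left(18 + 122\right) = \left(-200\right) 140 = -28000$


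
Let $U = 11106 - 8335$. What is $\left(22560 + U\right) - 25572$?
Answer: $-241$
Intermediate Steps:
$U = 2771$
$\left(22560 + U\right) - 25572 = \left(22560 + 2771\right) - 25572 = 25331 - 25572 = -241$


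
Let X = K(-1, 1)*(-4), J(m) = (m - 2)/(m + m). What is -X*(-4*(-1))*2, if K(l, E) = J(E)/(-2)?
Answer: 8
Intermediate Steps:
J(m) = (-2 + m)/(2*m) (J(m) = (-2 + m)/((2*m)) = (-2 + m)*(1/(2*m)) = (-2 + m)/(2*m))
K(l, E) = -(-2 + E)/(4*E) (K(l, E) = ((-2 + E)/(2*E))/(-2) = ((-2 + E)/(2*E))*(-½) = -(-2 + E)/(4*E))
X = -1 (X = ((¼)*(2 - 1*1)/1)*(-4) = ((¼)*1*(2 - 1))*(-4) = ((¼)*1*1)*(-4) = (¼)*(-4) = -1)
-X*(-4*(-1))*2 = -(-(-4)*(-1))*2 = -(-1*4)*2 = -(-4)*2 = -1*(-8) = 8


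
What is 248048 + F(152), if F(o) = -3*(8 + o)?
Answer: 247568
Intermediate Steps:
F(o) = -24 - 3*o
248048 + F(152) = 248048 + (-24 - 3*152) = 248048 + (-24 - 456) = 248048 - 480 = 247568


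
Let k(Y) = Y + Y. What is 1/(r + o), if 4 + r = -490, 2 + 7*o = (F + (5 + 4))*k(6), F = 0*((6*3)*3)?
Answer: -7/3352 ≈ -0.0020883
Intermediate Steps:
k(Y) = 2*Y
F = 0 (F = 0*(18*3) = 0*54 = 0)
o = 106/7 (o = -2/7 + ((0 + (5 + 4))*(2*6))/7 = -2/7 + ((0 + 9)*12)/7 = -2/7 + (9*12)/7 = -2/7 + (⅐)*108 = -2/7 + 108/7 = 106/7 ≈ 15.143)
r = -494 (r = -4 - 490 = -494)
1/(r + o) = 1/(-494 + 106/7) = 1/(-3352/7) = -7/3352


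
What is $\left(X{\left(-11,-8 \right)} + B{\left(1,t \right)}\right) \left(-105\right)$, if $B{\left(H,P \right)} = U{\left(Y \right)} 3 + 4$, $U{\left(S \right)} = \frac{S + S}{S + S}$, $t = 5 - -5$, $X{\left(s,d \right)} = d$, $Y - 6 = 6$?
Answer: $105$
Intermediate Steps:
$Y = 12$ ($Y = 6 + 6 = 12$)
$t = 10$ ($t = 5 + 5 = 10$)
$U{\left(S \right)} = 1$ ($U{\left(S \right)} = \frac{2 S}{2 S} = 2 S \frac{1}{2 S} = 1$)
$B{\left(H,P \right)} = 7$ ($B{\left(H,P \right)} = 1 \cdot 3 + 4 = 3 + 4 = 7$)
$\left(X{\left(-11,-8 \right)} + B{\left(1,t \right)}\right) \left(-105\right) = \left(-8 + 7\right) \left(-105\right) = \left(-1\right) \left(-105\right) = 105$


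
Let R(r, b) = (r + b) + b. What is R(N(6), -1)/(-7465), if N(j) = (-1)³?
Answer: 3/7465 ≈ 0.00040188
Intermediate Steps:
N(j) = -1
R(r, b) = r + 2*b (R(r, b) = (b + r) + b = r + 2*b)
R(N(6), -1)/(-7465) = (-1 + 2*(-1))/(-7465) = (-1 - 2)*(-1/7465) = -3*(-1/7465) = 3/7465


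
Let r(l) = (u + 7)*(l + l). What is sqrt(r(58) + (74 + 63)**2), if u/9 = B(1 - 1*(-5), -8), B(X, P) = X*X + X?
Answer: sqrt(63429) ≈ 251.85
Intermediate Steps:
B(X, P) = X + X**2 (B(X, P) = X**2 + X = X + X**2)
u = 378 (u = 9*((1 - 1*(-5))*(1 + (1 - 1*(-5)))) = 9*((1 + 5)*(1 + (1 + 5))) = 9*(6*(1 + 6)) = 9*(6*7) = 9*42 = 378)
r(l) = 770*l (r(l) = (378 + 7)*(l + l) = 385*(2*l) = 770*l)
sqrt(r(58) + (74 + 63)**2) = sqrt(770*58 + (74 + 63)**2) = sqrt(44660 + 137**2) = sqrt(44660 + 18769) = sqrt(63429)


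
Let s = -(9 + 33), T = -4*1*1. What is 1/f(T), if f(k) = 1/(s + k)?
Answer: -46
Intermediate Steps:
T = -4 (T = -4*1 = -4)
s = -42 (s = -1*42 = -42)
f(k) = 1/(-42 + k)
1/f(T) = 1/(1/(-42 - 4)) = 1/(1/(-46)) = 1/(-1/46) = -46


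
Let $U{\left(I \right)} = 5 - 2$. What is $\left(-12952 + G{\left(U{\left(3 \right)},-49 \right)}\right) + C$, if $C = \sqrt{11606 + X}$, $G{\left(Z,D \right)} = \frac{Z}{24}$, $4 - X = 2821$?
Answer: $- \frac{103615}{8} + \sqrt{8789} \approx -12858.0$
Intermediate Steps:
$X = -2817$ ($X = 4 - 2821 = -2817$)
$U{\left(I \right)} = 3$
$G{\left(Z,D \right)} = \frac{Z}{24}$ ($G{\left(Z,D \right)} = Z \frac{1}{24} = \frac{Z}{24}$)
$C = \sqrt{8789}$ ($C = \sqrt{11606 - 2817} = \sqrt{8789} \approx 93.75$)
$\left(-12952 + G{\left(U{\left(3 \right)},-49 \right)}\right) + C = \left(-12952 + \frac{1}{24} \cdot 3\right) + \sqrt{8789} = \left(-12952 + \frac{1}{8}\right) + \sqrt{8789} = - \frac{103615}{8} + \sqrt{8789}$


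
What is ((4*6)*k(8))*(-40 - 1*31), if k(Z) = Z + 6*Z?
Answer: -95424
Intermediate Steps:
k(Z) = 7*Z
((4*6)*k(8))*(-40 - 1*31) = ((4*6)*(7*8))*(-40 - 1*31) = (24*56)*(-40 - 31) = 1344*(-71) = -95424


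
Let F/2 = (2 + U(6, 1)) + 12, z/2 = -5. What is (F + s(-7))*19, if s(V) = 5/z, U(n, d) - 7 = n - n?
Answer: 1577/2 ≈ 788.50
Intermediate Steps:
z = -10 (z = 2*(-5) = -10)
U(n, d) = 7 (U(n, d) = 7 + (n - n) = 7 + 0 = 7)
s(V) = -1/2 (s(V) = 5/(-10) = 5*(-1/10) = -1/2)
F = 42 (F = 2*((2 + 7) + 12) = 2*(9 + 12) = 2*21 = 42)
(F + s(-7))*19 = (42 - 1/2)*19 = (83/2)*19 = 1577/2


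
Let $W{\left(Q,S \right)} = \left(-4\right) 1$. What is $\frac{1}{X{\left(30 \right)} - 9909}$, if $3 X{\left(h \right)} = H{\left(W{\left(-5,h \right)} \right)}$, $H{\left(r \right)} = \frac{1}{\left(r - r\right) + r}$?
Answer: $- \frac{12}{118909} \approx -0.00010092$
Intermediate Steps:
$W{\left(Q,S \right)} = -4$
$H{\left(r \right)} = \frac{1}{r}$ ($H{\left(r \right)} = \frac{1}{0 + r} = \frac{1}{r}$)
$X{\left(h \right)} = - \frac{1}{12}$ ($X{\left(h \right)} = \frac{1}{3 \left(-4\right)} = \frac{1}{3} \left(- \frac{1}{4}\right) = - \frac{1}{12}$)
$\frac{1}{X{\left(30 \right)} - 9909} = \frac{1}{- \frac{1}{12} - 9909} = \frac{1}{- \frac{118909}{12}} = - \frac{12}{118909}$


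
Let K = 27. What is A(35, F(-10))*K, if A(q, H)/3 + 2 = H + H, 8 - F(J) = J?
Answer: 2754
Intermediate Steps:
F(J) = 8 - J
A(q, H) = -6 + 6*H (A(q, H) = -6 + 3*(H + H) = -6 + 3*(2*H) = -6 + 6*H)
A(35, F(-10))*K = (-6 + 6*(8 - 1*(-10)))*27 = (-6 + 6*(8 + 10))*27 = (-6 + 6*18)*27 = (-6 + 108)*27 = 102*27 = 2754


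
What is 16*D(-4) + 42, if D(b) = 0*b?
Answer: 42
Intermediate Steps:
D(b) = 0
16*D(-4) + 42 = 16*0 + 42 = 0 + 42 = 42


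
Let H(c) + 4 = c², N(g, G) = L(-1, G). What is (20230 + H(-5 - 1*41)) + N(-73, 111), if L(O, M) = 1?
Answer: 22343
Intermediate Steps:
N(g, G) = 1
H(c) = -4 + c²
(20230 + H(-5 - 1*41)) + N(-73, 111) = (20230 + (-4 + (-5 - 1*41)²)) + 1 = (20230 + (-4 + (-5 - 41)²)) + 1 = (20230 + (-4 + (-46)²)) + 1 = (20230 + (-4 + 2116)) + 1 = (20230 + 2112) + 1 = 22342 + 1 = 22343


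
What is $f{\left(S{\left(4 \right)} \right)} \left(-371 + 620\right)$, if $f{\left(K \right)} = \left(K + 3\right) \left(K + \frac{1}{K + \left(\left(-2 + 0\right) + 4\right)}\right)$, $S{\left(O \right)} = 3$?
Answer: $\frac{23904}{5} \approx 4780.8$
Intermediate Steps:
$f{\left(K \right)} = \left(3 + K\right) \left(K + \frac{1}{2 + K}\right)$ ($f{\left(K \right)} = \left(3 + K\right) \left(K + \frac{1}{K + \left(-2 + 4\right)}\right) = \left(3 + K\right) \left(K + \frac{1}{K + 2}\right) = \left(3 + K\right) \left(K + \frac{1}{2 + K}\right)$)
$f{\left(S{\left(4 \right)} \right)} \left(-371 + 620\right) = \frac{3 + 3^{3} + 5 \cdot 3^{2} + 7 \cdot 3}{2 + 3} \left(-371 + 620\right) = \frac{3 + 27 + 5 \cdot 9 + 21}{5} \cdot 249 = \frac{3 + 27 + 45 + 21}{5} \cdot 249 = \frac{1}{5} \cdot 96 \cdot 249 = \frac{96}{5} \cdot 249 = \frac{23904}{5}$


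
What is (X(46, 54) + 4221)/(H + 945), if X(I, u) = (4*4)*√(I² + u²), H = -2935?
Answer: -4221/1990 - 16*√1258/995 ≈ -2.6914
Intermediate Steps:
X(I, u) = 16*√(I² + u²)
(X(46, 54) + 4221)/(H + 945) = (16*√(46² + 54²) + 4221)/(-2935 + 945) = (16*√(2116 + 2916) + 4221)/(-1990) = (16*√5032 + 4221)*(-1/1990) = (16*(2*√1258) + 4221)*(-1/1990) = (32*√1258 + 4221)*(-1/1990) = (4221 + 32*√1258)*(-1/1990) = -4221/1990 - 16*√1258/995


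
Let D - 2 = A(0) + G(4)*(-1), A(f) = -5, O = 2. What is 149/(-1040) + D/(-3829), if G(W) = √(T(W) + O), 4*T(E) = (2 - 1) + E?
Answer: -567401/3982160 + √13/7658 ≈ -0.14201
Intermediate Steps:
T(E) = ¼ + E/4 (T(E) = ((2 - 1) + E)/4 = (1 + E)/4 = ¼ + E/4)
G(W) = √(9/4 + W/4) (G(W) = √((¼ + W/4) + 2) = √(9/4 + W/4))
D = -3 - √13/2 (D = 2 + (-5 + (√(9 + 4)/2)*(-1)) = 2 + (-5 + (√13/2)*(-1)) = 2 + (-5 - √13/2) = -3 - √13/2 ≈ -4.8028)
149/(-1040) + D/(-3829) = 149/(-1040) + (-3 - √13/2)/(-3829) = 149*(-1/1040) + (-3 - √13/2)*(-1/3829) = -149/1040 + (3/3829 + √13/7658) = -567401/3982160 + √13/7658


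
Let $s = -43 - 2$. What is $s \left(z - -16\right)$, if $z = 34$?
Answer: $-2250$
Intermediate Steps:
$s = -45$
$s \left(z - -16\right) = - 45 \left(34 - -16\right) = - 45 \left(34 + 16\right) = \left(-45\right) 50 = -2250$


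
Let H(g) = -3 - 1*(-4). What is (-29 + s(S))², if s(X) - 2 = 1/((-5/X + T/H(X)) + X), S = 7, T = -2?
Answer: 644809/900 ≈ 716.45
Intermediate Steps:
H(g) = 1 (H(g) = -3 + 4 = 1)
s(X) = 2 + 1/(-2 + X - 5/X) (s(X) = 2 + 1/((-5/X - 2/1) + X) = 2 + 1/((-5/X - 2*1) + X) = 2 + 1/((-5/X - 2) + X) = 2 + 1/((-2 - 5/X) + X) = 2 + 1/(-2 + X - 5/X))
(-29 + s(S))² = (-29 + (10 - 2*7² + 3*7)/(5 - 1*7² + 2*7))² = (-29 + (10 - 2*49 + 21)/(5 - 1*49 + 14))² = (-29 + (10 - 98 + 21)/(5 - 49 + 14))² = (-29 - 67/(-30))² = (-29 - 1/30*(-67))² = (-29 + 67/30)² = (-803/30)² = 644809/900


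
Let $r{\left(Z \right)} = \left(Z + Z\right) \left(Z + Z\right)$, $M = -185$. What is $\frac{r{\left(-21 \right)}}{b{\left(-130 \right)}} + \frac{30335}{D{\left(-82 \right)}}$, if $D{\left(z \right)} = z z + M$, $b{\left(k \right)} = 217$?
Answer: $\frac{2588213}{202709} \approx 12.768$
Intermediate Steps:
$D{\left(z \right)} = -185 + z^{2}$ ($D{\left(z \right)} = z z - 185 = z^{2} - 185 = -185 + z^{2}$)
$r{\left(Z \right)} = 4 Z^{2}$ ($r{\left(Z \right)} = 2 Z 2 Z = 4 Z^{2}$)
$\frac{r{\left(-21 \right)}}{b{\left(-130 \right)}} + \frac{30335}{D{\left(-82 \right)}} = \frac{4 \left(-21\right)^{2}}{217} + \frac{30335}{-185 + \left(-82\right)^{2}} = 4 \cdot 441 \cdot \frac{1}{217} + \frac{30335}{-185 + 6724} = 1764 \cdot \frac{1}{217} + \frac{30335}{6539} = \frac{252}{31} + 30335 \cdot \frac{1}{6539} = \frac{252}{31} + \frac{30335}{6539} = \frac{2588213}{202709}$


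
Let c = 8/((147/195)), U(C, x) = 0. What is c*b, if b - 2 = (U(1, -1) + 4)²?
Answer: 9360/49 ≈ 191.02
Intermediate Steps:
c = 520/49 (c = 8/((147*(1/195))) = 8/(49/65) = 8*(65/49) = 520/49 ≈ 10.612)
b = 18 (b = 2 + (0 + 4)² = 2 + 4² = 2 + 16 = 18)
c*b = (520/49)*18 = 9360/49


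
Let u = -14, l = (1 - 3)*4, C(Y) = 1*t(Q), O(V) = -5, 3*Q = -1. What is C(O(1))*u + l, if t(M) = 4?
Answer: -64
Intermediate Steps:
Q = -1/3 (Q = (1/3)*(-1) = -1/3 ≈ -0.33333)
C(Y) = 4 (C(Y) = 1*4 = 4)
l = -8 (l = -2*4 = -8)
C(O(1))*u + l = 4*(-14) - 8 = -56 - 8 = -64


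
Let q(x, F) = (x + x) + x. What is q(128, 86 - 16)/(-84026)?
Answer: -192/42013 ≈ -0.0045700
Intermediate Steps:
q(x, F) = 3*x (q(x, F) = 2*x + x = 3*x)
q(128, 86 - 16)/(-84026) = (3*128)/(-84026) = 384*(-1/84026) = -192/42013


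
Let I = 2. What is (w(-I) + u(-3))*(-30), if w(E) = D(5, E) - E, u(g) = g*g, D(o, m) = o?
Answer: -480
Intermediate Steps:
u(g) = g**2
w(E) = 5 - E
(w(-I) + u(-3))*(-30) = ((5 - (-1)*2) + (-3)**2)*(-30) = ((5 - 1*(-2)) + 9)*(-30) = ((5 + 2) + 9)*(-30) = (7 + 9)*(-30) = 16*(-30) = -480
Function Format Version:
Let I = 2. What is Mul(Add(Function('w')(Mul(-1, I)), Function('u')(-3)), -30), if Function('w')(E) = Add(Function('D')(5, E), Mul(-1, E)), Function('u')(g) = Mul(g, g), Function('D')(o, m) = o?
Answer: -480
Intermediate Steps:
Function('u')(g) = Pow(g, 2)
Function('w')(E) = Add(5, Mul(-1, E))
Mul(Add(Function('w')(Mul(-1, I)), Function('u')(-3)), -30) = Mul(Add(Add(5, Mul(-1, Mul(-1, 2))), Pow(-3, 2)), -30) = Mul(Add(Add(5, Mul(-1, -2)), 9), -30) = Mul(Add(Add(5, 2), 9), -30) = Mul(Add(7, 9), -30) = Mul(16, -30) = -480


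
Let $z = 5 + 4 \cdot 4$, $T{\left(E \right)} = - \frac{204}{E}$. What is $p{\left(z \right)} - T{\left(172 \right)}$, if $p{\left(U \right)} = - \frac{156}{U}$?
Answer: $- \frac{1879}{301} \approx -6.2425$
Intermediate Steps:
$z = 21$ ($z = 5 + 16 = 21$)
$p{\left(z \right)} - T{\left(172 \right)} = - \frac{156}{21} - - \frac{204}{172} = \left(-156\right) \frac{1}{21} - \left(-204\right) \frac{1}{172} = - \frac{52}{7} - - \frac{51}{43} = - \frac{52}{7} + \frac{51}{43} = - \frac{1879}{301}$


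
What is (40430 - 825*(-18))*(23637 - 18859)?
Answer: 264127840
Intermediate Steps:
(40430 - 825*(-18))*(23637 - 18859) = (40430 + 14850)*4778 = 55280*4778 = 264127840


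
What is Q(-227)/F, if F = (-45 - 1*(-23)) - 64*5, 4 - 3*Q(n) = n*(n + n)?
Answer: 51527/513 ≈ 100.44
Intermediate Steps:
Q(n) = 4/3 - 2*n**2/3 (Q(n) = 4/3 - n*(n + n)/3 = 4/3 - n*2*n/3 = 4/3 - 2*n**2/3)
F = -342 (F = (-45 + 23) - 320 = -22 - 320 = -342)
Q(-227)/F = (4/3 - 2/3*(-227)**2)/(-342) = (4/3 - 2/3*51529)*(-1/342) = (4/3 - 103058/3)*(-1/342) = -103054/3*(-1/342) = 51527/513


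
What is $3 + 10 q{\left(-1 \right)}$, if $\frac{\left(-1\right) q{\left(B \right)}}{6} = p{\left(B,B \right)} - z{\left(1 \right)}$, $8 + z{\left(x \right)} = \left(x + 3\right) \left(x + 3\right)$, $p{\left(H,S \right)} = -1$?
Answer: $543$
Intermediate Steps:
$z{\left(x \right)} = -8 + \left(3 + x\right)^{2}$ ($z{\left(x \right)} = -8 + \left(x + 3\right) \left(x + 3\right) = -8 + \left(3 + x\right) \left(3 + x\right) = -8 + \left(3 + x\right)^{2}$)
$q{\left(B \right)} = 54$ ($q{\left(B \right)} = - 6 \left(-1 - \left(-8 + \left(3 + 1\right)^{2}\right)\right) = - 6 \left(-1 - \left(-8 + 4^{2}\right)\right) = - 6 \left(-1 - \left(-8 + 16\right)\right) = - 6 \left(-1 - 8\right) = \left(-6\right) \left(-9\right) = 54$)
$3 + 10 q{\left(-1 \right)} = 3 + 10 \cdot 54 = 3 + 540 = 543$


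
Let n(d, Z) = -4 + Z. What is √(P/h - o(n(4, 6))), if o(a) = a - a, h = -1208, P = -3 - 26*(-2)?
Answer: 7*I*√302/604 ≈ 0.2014*I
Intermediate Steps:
P = 49 (P = -3 + 52 = 49)
o(a) = 0
√(P/h - o(n(4, 6))) = √(49/(-1208) - 1*0) = √(49*(-1/1208) + 0) = √(-49/1208 + 0) = √(-49/1208) = 7*I*√302/604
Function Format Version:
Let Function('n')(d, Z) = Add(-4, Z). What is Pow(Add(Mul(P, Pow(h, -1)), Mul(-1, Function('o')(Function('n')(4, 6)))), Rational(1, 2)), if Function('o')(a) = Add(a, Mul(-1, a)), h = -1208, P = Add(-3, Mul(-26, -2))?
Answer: Mul(Rational(7, 604), I, Pow(302, Rational(1, 2))) ≈ Mul(0.20140, I)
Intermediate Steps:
P = 49 (P = Add(-3, 52) = 49)
Function('o')(a) = 0
Pow(Add(Mul(P, Pow(h, -1)), Mul(-1, Function('o')(Function('n')(4, 6)))), Rational(1, 2)) = Pow(Add(Mul(49, Pow(-1208, -1)), Mul(-1, 0)), Rational(1, 2)) = Pow(Add(Mul(49, Rational(-1, 1208)), 0), Rational(1, 2)) = Pow(Add(Rational(-49, 1208), 0), Rational(1, 2)) = Pow(Rational(-49, 1208), Rational(1, 2)) = Mul(Rational(7, 604), I, Pow(302, Rational(1, 2)))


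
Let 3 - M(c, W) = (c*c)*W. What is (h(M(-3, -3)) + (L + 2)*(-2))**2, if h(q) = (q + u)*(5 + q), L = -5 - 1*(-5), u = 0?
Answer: 1094116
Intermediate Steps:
M(c, W) = 3 - W*c**2 (M(c, W) = 3 - c*c*W = 3 - c**2*W = 3 - W*c**2)
L = 0 (L = -5 + 5 = 0)
h(q) = q*(5 + q) (h(q) = (q + 0)*(5 + q) = q*(5 + q))
(h(M(-3, -3)) + (L + 2)*(-2))**2 = ((3 - 1*(-3)*(-3)**2)*(5 + (3 - 1*(-3)*(-3)**2)) + (0 + 2)*(-2))**2 = ((3 - 1*(-3)*9)*(5 + (3 - 1*(-3)*9)) + 2*(-2))**2 = ((3 + 27)*(5 + (3 + 27)) - 4)**2 = (30*(5 + 30) - 4)**2 = (30*35 - 4)**2 = (1050 - 4)**2 = 1046**2 = 1094116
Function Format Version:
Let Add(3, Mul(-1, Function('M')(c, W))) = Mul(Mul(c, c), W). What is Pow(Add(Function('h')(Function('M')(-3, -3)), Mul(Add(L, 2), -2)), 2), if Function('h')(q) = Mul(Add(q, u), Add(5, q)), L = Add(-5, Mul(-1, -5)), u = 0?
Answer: 1094116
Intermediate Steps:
Function('M')(c, W) = Add(3, Mul(-1, W, Pow(c, 2))) (Function('M')(c, W) = Add(3, Mul(-1, Mul(Mul(c, c), W))) = Add(3, Mul(-1, Mul(Pow(c, 2), W))) = Add(3, Mul(-1, Mul(W, Pow(c, 2)))) = Add(3, Mul(-1, W, Pow(c, 2))))
L = 0 (L = Add(-5, 5) = 0)
Function('h')(q) = Mul(q, Add(5, q)) (Function('h')(q) = Mul(Add(q, 0), Add(5, q)) = Mul(q, Add(5, q)))
Pow(Add(Function('h')(Function('M')(-3, -3)), Mul(Add(L, 2), -2)), 2) = Pow(Add(Mul(Add(3, Mul(-1, -3, Pow(-3, 2))), Add(5, Add(3, Mul(-1, -3, Pow(-3, 2))))), Mul(Add(0, 2), -2)), 2) = Pow(Add(Mul(Add(3, Mul(-1, -3, 9)), Add(5, Add(3, Mul(-1, -3, 9)))), Mul(2, -2)), 2) = Pow(Add(Mul(Add(3, 27), Add(5, Add(3, 27))), -4), 2) = Pow(Add(Mul(30, Add(5, 30)), -4), 2) = Pow(Add(Mul(30, 35), -4), 2) = Pow(Add(1050, -4), 2) = Pow(1046, 2) = 1094116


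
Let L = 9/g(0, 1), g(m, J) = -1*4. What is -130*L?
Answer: 585/2 ≈ 292.50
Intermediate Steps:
g(m, J) = -4
L = -9/4 (L = 9/(-4) = 9*(-¼) = -9/4 ≈ -2.2500)
-130*L = -130*(-9/4) = 585/2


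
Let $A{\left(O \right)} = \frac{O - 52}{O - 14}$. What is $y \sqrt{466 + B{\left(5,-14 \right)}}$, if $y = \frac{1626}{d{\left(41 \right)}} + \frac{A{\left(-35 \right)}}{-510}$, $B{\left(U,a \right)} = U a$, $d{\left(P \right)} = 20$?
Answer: $\frac{406320 \sqrt{11}}{833} \approx 1617.8$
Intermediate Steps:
$A{\left(O \right)} = \frac{-52 + O}{-14 + O}$
$y = \frac{67720}{833}$ ($y = \frac{1626}{20} + \frac{\frac{1}{-14 - 35} \left(-52 - 35\right)}{-510} = 1626 \cdot \frac{1}{20} + \frac{1}{-49} \left(-87\right) \left(- \frac{1}{510}\right) = \frac{813}{10} + \left(- \frac{1}{49}\right) \left(-87\right) \left(- \frac{1}{510}\right) = \frac{813}{10} + \frac{87}{49} \left(- \frac{1}{510}\right) = \frac{813}{10} - \frac{29}{8330} = \frac{67720}{833} \approx 81.297$)
$y \sqrt{466 + B{\left(5,-14 \right)}} = \frac{67720 \sqrt{466 + 5 \left(-14\right)}}{833} = \frac{67720 \sqrt{466 - 70}}{833} = \frac{67720 \sqrt{396}}{833} = \frac{67720 \cdot 6 \sqrt{11}}{833} = \frac{406320 \sqrt{11}}{833}$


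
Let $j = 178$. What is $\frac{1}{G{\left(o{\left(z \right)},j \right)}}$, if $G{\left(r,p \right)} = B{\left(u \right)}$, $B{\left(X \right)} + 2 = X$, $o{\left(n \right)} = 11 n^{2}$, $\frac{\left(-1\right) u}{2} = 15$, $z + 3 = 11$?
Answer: $- \frac{1}{32} \approx -0.03125$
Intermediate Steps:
$z = 8$ ($z = -3 + 11 = 8$)
$u = -30$ ($u = \left(-2\right) 15 = -30$)
$B{\left(X \right)} = -2 + X$
$G{\left(r,p \right)} = -32$ ($G{\left(r,p \right)} = -2 - 30 = -32$)
$\frac{1}{G{\left(o{\left(z \right)},j \right)}} = \frac{1}{-32} = - \frac{1}{32}$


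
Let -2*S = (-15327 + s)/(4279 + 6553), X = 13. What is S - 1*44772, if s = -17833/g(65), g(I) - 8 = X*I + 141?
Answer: -964105711481/21534016 ≈ -44771.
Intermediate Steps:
g(I) = 149 + 13*I (g(I) = 8 + (13*I + 141) = 8 + (141 + 13*I) = 149 + 13*I)
s = -17833/994 (s = -17833/(149 + 13*65) = -17833/(149 + 845) = -17833/994 ≈ -17.941)
S = 15252871/21534016 (S = -(-15327 - 17833/994)/(2*(4279 + 6553)) = -(-15252871)/(1988*10832) = -½*(-15252871/10767008) = 15252871/21534016 ≈ 0.70831)
S - 1*44772 = 15252871/21534016 - 1*44772 = 15252871/21534016 - 44772 = -964105711481/21534016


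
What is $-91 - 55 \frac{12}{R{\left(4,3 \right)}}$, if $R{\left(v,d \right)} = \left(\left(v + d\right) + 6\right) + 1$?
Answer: $- \frac{967}{7} \approx -138.14$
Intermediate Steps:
$R{\left(v,d \right)} = 7 + d + v$ ($R{\left(v,d \right)} = \left(\left(d + v\right) + 6\right) + 1 = \left(6 + d + v\right) + 1 = 7 + d + v$)
$-91 - 55 \frac{12}{R{\left(4,3 \right)}} = -91 - 55 \frac{12}{7 + 3 + 4} = -91 - 55 \cdot \frac{12}{14} = -91 - 55 \cdot 12 \cdot \frac{1}{14} = -91 - \frac{330}{7} = - \frac{967}{7}$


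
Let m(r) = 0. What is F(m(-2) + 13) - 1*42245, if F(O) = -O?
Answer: -42258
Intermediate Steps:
F(m(-2) + 13) - 1*42245 = -(0 + 13) - 1*42245 = -1*13 - 42245 = -13 - 42245 = -42258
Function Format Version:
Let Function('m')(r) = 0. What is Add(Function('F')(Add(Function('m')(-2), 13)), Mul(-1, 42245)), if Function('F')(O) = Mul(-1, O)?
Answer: -42258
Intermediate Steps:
Add(Function('F')(Add(Function('m')(-2), 13)), Mul(-1, 42245)) = Add(Mul(-1, Add(0, 13)), Mul(-1, 42245)) = Add(Mul(-1, 13), -42245) = Add(-13, -42245) = -42258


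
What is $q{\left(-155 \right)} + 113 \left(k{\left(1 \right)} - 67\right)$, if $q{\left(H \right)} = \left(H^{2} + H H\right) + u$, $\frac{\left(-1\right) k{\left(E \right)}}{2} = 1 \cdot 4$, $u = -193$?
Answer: $39382$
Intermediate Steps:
$k{\left(E \right)} = -8$ ($k{\left(E \right)} = - 2 \cdot 1 \cdot 4 = \left(-2\right) 4 = -8$)
$q{\left(H \right)} = -193 + 2 H^{2}$ ($q{\left(H \right)} = \left(H^{2} + H H\right) - 193 = \left(H^{2} + H^{2}\right) - 193 = 2 H^{2} - 193 = -193 + 2 H^{2}$)
$q{\left(-155 \right)} + 113 \left(k{\left(1 \right)} - 67\right) = \left(-193 + 2 \left(-155\right)^{2}\right) + 113 \left(-8 - 67\right) = \left(-193 + 2 \cdot 24025\right) + 113 \left(-75\right) = \left(-193 + 48050\right) - 8475 = 47857 - 8475 = 39382$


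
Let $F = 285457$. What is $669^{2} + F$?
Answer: $733018$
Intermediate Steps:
$669^{2} + F = 669^{2} + 285457 = 447561 + 285457 = 733018$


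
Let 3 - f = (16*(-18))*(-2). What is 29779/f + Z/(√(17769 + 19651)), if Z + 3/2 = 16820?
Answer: -29779/573 + 33637*√9355/37420 ≈ 34.973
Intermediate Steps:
Z = 33637/2 (Z = -3/2 + 16820 = 33637/2 ≈ 16819.)
f = -573 (f = 3 - 16*(-18)*(-2) = 3 - (-288)*(-2) = 3 - 1*576 = 3 - 576 = -573)
29779/f + Z/(√(17769 + 19651)) = 29779/(-573) + 33637/(2*(√(17769 + 19651))) = 29779*(-1/573) + 33637/(2*(√37420)) = -29779/573 + 33637/(2*((2*√9355))) = -29779/573 + 33637*(√9355/18710)/2 = -29779/573 + 33637*√9355/37420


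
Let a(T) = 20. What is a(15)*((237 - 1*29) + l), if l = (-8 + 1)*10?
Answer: 2760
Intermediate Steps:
l = -70 (l = -7*10 = -70)
a(15)*((237 - 1*29) + l) = 20*((237 - 1*29) - 70) = 20*((237 - 29) - 70) = 20*(208 - 70) = 20*138 = 2760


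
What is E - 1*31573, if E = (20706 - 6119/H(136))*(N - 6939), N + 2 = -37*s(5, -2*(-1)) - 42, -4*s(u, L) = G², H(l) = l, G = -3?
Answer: -77567523015/544 ≈ -1.4259e+8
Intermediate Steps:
s(u, L) = -9/4 (s(u, L) = -¼*(-3)² = -¼*9 = -9/4)
N = 157/4 (N = -2 + (-37*(-9/4) - 42) = -2 + (333/4 - 42) = -2 + 165/4 = 157/4 ≈ 39.250)
E = -77550347303/544 (E = (20706 - 6119/136)*(157/4 - 6939) = (20706 - 6119*1/136)*(-27599/4) = (20706 - 6119/136)*(-27599/4) = (2809897/136)*(-27599/4) = -77550347303/544 ≈ -1.4256e+8)
E - 1*31573 = -77550347303/544 - 1*31573 = -77550347303/544 - 31573 = -77567523015/544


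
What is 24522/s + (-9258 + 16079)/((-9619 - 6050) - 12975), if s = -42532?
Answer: -1143455/1403556 ≈ -0.81468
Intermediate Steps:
24522/s + (-9258 + 16079)/((-9619 - 6050) - 12975) = 24522/(-42532) + (-9258 + 16079)/((-9619 - 6050) - 12975) = 24522*(-1/42532) + 6821/(-15669 - 12975) = -12261/21266 + 6821/(-28644) = -12261/21266 + 6821*(-1/28644) = -12261/21266 - 6821/28644 = -1143455/1403556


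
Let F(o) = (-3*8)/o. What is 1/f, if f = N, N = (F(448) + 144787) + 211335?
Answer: 56/19942829 ≈ 2.8080e-6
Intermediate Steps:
F(o) = -24/o
N = 19942829/56 (N = (-24/448 + 144787) + 211335 = (-24*1/448 + 144787) + 211335 = (-3/56 + 144787) + 211335 = 8108069/56 + 211335 = 19942829/56 ≈ 3.5612e+5)
f = 19942829/56 ≈ 3.5612e+5
1/f = 1/(19942829/56) = 56/19942829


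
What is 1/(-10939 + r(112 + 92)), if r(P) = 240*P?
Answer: 1/38021 ≈ 2.6301e-5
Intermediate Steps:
1/(-10939 + r(112 + 92)) = 1/(-10939 + 240*(112 + 92)) = 1/(-10939 + 240*204) = 1/(-10939 + 48960) = 1/38021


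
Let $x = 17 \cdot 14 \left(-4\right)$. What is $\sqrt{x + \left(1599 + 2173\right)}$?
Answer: $2 \sqrt{705} \approx 53.104$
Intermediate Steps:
$x = -952$ ($x = 238 \left(-4\right) = -952$)
$\sqrt{x + \left(1599 + 2173\right)} = \sqrt{-952 + \left(1599 + 2173\right)} = \sqrt{-952 + 3772} = \sqrt{2820} = 2 \sqrt{705}$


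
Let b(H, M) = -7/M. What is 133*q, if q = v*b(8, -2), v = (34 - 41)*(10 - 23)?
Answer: 84721/2 ≈ 42361.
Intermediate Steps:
v = 91 (v = -7*(-13) = 91)
q = 637/2 (q = 91*(-7/(-2)) = 91*(-7*(-½)) = 91*(7/2) = 637/2 ≈ 318.50)
133*q = 133*(637/2) = 84721/2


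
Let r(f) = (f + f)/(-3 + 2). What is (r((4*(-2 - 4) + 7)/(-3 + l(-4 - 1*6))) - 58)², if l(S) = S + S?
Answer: 1871424/529 ≈ 3537.7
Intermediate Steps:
l(S) = 2*S
r(f) = -2*f (r(f) = (2*f)/(-1) = (2*f)*(-1) = -2*f)
(r((4*(-2 - 4) + 7)/(-3 + l(-4 - 1*6))) - 58)² = (-2*(4*(-2 - 4) + 7)/(-3 + 2*(-4 - 1*6)) - 58)² = (-2*(4*(-6) + 7)/(-3 + 2*(-4 - 6)) - 58)² = (-2*(-24 + 7)/(-3 + 2*(-10)) - 58)² = (-(-34)/(-3 - 20) - 58)² = (-(-34)/(-23) - 58)² = (-(-34)*(-1)/23 - 58)² = (-2*17/23 - 58)² = (-34/23 - 58)² = (-1368/23)² = 1871424/529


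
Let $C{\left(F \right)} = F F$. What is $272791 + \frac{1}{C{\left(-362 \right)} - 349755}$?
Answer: $\frac{59662392400}{218711} \approx 2.7279 \cdot 10^{5}$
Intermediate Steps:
$C{\left(F \right)} = F^{2}$
$272791 + \frac{1}{C{\left(-362 \right)} - 349755} = 272791 + \frac{1}{\left(-362\right)^{2} - 349755} = 272791 + \frac{1}{131044 - 349755} = 272791 + \frac{1}{-218711} = 272791 - \frac{1}{218711} = \frac{59662392400}{218711}$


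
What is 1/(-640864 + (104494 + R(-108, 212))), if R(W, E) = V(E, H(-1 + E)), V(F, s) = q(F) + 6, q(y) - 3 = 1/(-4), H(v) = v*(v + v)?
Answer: -4/2145445 ≈ -1.8644e-6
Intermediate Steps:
H(v) = 2*v² (H(v) = v*(2*v) = 2*v²)
q(y) = 11/4 (q(y) = 3 + 1/(-4) = 3 - ¼ = 11/4)
V(F, s) = 35/4 (V(F, s) = 11/4 + 6 = 35/4)
R(W, E) = 35/4
1/(-640864 + (104494 + R(-108, 212))) = 1/(-640864 + (104494 + 35/4)) = 1/(-640864 + 418011/4) = 1/(-2145445/4) = -4/2145445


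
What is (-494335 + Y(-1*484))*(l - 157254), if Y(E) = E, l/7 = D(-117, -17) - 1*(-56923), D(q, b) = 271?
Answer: -120292478176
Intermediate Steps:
l = 400358 (l = 7*(271 - 1*(-56923)) = 7*(271 + 56923) = 7*57194 = 400358)
(-494335 + Y(-1*484))*(l - 157254) = (-494335 - 1*484)*(400358 - 157254) = (-494335 - 484)*243104 = -494819*243104 = -120292478176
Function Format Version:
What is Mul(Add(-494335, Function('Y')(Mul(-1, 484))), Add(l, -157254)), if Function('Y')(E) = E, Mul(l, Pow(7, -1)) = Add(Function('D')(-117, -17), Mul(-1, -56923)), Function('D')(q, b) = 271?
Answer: -120292478176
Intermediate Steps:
l = 400358 (l = Mul(7, Add(271, Mul(-1, -56923))) = Mul(7, Add(271, 56923)) = Mul(7, 57194) = 400358)
Mul(Add(-494335, Function('Y')(Mul(-1, 484))), Add(l, -157254)) = Mul(Add(-494335, Mul(-1, 484)), Add(400358, -157254)) = Mul(Add(-494335, -484), 243104) = Mul(-494819, 243104) = -120292478176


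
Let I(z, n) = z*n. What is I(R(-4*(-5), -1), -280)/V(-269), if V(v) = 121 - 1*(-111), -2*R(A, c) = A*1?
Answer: 350/29 ≈ 12.069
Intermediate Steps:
R(A, c) = -A/2
V(v) = 232 (V(v) = 121 + 111 = 232)
I(z, n) = n*z
I(R(-4*(-5), -1), -280)/V(-269) = -(-140)*(-4*(-5))/232 = -(-140)*20*(1/232) = -280*(-10)*(1/232) = 2800*(1/232) = 350/29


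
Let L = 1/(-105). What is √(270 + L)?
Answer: √2976645/105 ≈ 16.431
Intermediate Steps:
L = -1/105 ≈ -0.0095238
√(270 + L) = √(270 - 1/105) = √(28349/105) = √2976645/105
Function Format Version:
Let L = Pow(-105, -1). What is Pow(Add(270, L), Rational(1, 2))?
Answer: Mul(Rational(1, 105), Pow(2976645, Rational(1, 2))) ≈ 16.431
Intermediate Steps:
L = Rational(-1, 105) ≈ -0.0095238
Pow(Add(270, L), Rational(1, 2)) = Pow(Add(270, Rational(-1, 105)), Rational(1, 2)) = Pow(Rational(28349, 105), Rational(1, 2)) = Mul(Rational(1, 105), Pow(2976645, Rational(1, 2)))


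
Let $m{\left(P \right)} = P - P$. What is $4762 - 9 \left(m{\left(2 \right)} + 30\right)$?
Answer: $4492$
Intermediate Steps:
$m{\left(P \right)} = 0$
$4762 - 9 \left(m{\left(2 \right)} + 30\right) = 4762 - 9 \left(0 + 30\right) = 4762 - 9 \cdot 30 = 4762 - 270 = 4492$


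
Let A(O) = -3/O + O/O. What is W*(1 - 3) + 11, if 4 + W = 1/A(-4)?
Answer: 125/7 ≈ 17.857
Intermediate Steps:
A(O) = 1 - 3/O (A(O) = -3/O + 1 = 1 - 3/O)
W = -24/7 (W = -4 + 1/((-3 - 4)/(-4)) = -4 + 1/(-¼*(-7)) = -4 + 1/(7/4) = -4 + 1*(4/7) = -4 + 4/7 = -24/7 ≈ -3.4286)
W*(1 - 3) + 11 = -24*(1 - 3)/7 + 11 = -24/7*(-2) + 11 = 48/7 + 11 = 125/7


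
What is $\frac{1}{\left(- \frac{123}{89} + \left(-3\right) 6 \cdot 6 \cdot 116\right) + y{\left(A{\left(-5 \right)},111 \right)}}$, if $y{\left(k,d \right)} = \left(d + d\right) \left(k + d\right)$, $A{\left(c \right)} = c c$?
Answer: $\frac{89}{1571973} \approx 5.6617 \cdot 10^{-5}$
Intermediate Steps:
$A{\left(c \right)} = c^{2}$
$y{\left(k,d \right)} = 2 d \left(d + k\right)$
$\frac{1}{\left(- \frac{123}{89} + \left(-3\right) 6 \cdot 6 \cdot 116\right) + y{\left(A{\left(-5 \right)},111 \right)}} = \frac{1}{\left(- \frac{123}{89} + \left(-3\right) 6 \cdot 6 \cdot 116\right) + 2 \cdot 111 \left(111 + \left(-5\right)^{2}\right)} = \frac{1}{\left(\left(-123\right) \frac{1}{89} + \left(-18\right) 6 \cdot 116\right) + 2 \cdot 111 \left(111 + 25\right)} = \frac{1}{\left(- \frac{123}{89} - 12528\right) + 2 \cdot 111 \cdot 136} = \frac{1}{\left(- \frac{123}{89} - 12528\right) + 30192} = \frac{1}{- \frac{1115115}{89} + 30192} = \frac{1}{\frac{1571973}{89}} = \frac{89}{1571973}$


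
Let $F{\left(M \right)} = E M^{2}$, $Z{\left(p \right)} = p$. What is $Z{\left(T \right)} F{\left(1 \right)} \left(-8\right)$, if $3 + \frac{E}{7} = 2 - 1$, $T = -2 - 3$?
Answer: $-560$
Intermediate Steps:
$T = -5$
$E = -14$ ($E = -21 + 7 \left(2 - 1\right) = -21 + 7 \cdot 1 = -21 + 7 = -14$)
$F{\left(M \right)} = - 14 M^{2}$
$Z{\left(T \right)} F{\left(1 \right)} \left(-8\right) = - 5 \left(- 14 \cdot 1^{2}\right) \left(-8\right) = - 5 \left(\left(-14\right) 1\right) \left(-8\right) = \left(-5\right) \left(-14\right) \left(-8\right) = 70 \left(-8\right) = -560$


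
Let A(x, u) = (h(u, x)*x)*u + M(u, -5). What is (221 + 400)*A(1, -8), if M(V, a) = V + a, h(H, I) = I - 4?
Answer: 6831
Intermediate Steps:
h(H, I) = -4 + I
A(x, u) = -5 + u + u*x*(-4 + x) (A(x, u) = ((-4 + x)*x)*u + (u - 5) = (x*(-4 + x))*u + (-5 + u) = u*x*(-4 + x) + (-5 + u) = -5 + u + u*x*(-4 + x))
(221 + 400)*A(1, -8) = (221 + 400)*(-5 - 8 - 8*1*(-4 + 1)) = 621*(-5 - 8 - 8*1*(-3)) = 621*(-5 - 8 + 24) = 621*11 = 6831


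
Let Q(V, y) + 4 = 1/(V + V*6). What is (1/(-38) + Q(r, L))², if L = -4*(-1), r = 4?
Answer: 4507129/283024 ≈ 15.925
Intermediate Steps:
L = 4
Q(V, y) = -4 + 1/(7*V) (Q(V, y) = -4 + 1/(V + V*6) = -4 + 1/(V + 6*V) = -4 + 1/(7*V))
(1/(-38) + Q(r, L))² = (1/(-38) + (-4 + (⅐)/4))² = (-1/38 + (-4 + (⅐)*(¼)))² = (-1/38 + (-4 + 1/28))² = (-1/38 - 111/28)² = (-2123/532)² = 4507129/283024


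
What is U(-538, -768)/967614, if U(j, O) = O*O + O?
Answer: 98176/161269 ≈ 0.60877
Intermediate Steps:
U(j, O) = O + O² (U(j, O) = O² + O = O + O²)
U(-538, -768)/967614 = -768*(1 - 768)/967614 = -768*(-767)*(1/967614) = 589056*(1/967614) = 98176/161269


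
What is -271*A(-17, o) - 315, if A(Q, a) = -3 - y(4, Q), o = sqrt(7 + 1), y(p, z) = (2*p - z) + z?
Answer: 2666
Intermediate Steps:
y(p, z) = 2*p (y(p, z) = (-z + 2*p) + z = 2*p)
o = 2*sqrt(2) (o = sqrt(8) = 2*sqrt(2) ≈ 2.8284)
A(Q, a) = -11 (A(Q, a) = -3 - 2*4 = -3 - 1*8 = -3 - 8 = -11)
-271*A(-17, o) - 315 = -271*(-11) - 315 = 2981 - 315 = 2666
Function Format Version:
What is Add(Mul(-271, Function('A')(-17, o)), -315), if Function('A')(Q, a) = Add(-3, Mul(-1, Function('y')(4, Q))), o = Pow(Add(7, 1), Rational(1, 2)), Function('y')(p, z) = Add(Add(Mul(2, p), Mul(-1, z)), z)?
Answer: 2666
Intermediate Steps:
Function('y')(p, z) = Mul(2, p) (Function('y')(p, z) = Add(Add(Mul(-1, z), Mul(2, p)), z) = Mul(2, p))
o = Mul(2, Pow(2, Rational(1, 2))) (o = Pow(8, Rational(1, 2)) = Mul(2, Pow(2, Rational(1, 2))) ≈ 2.8284)
Function('A')(Q, a) = -11 (Function('A')(Q, a) = Add(-3, Mul(-1, Mul(2, 4))) = Add(-3, Mul(-1, 8)) = Add(-3, -8) = -11)
Add(Mul(-271, Function('A')(-17, o)), -315) = Add(Mul(-271, -11), -315) = Add(2981, -315) = 2666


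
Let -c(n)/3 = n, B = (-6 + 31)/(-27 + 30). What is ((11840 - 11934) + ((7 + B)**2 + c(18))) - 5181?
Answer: -45845/9 ≈ -5093.9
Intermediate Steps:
B = 25/3 ≈ 8.3333
c(n) = -3*n
((11840 - 11934) + ((7 + B)**2 + c(18))) - 5181 = ((11840 - 11934) + ((7 + 25/3)**2 - 3*18)) - 5181 = (-94 + ((46/3)**2 - 54)) - 5181 = (-94 + (2116/9 - 54)) - 5181 = (-94 + 1630/9) - 5181 = 784/9 - 5181 = -45845/9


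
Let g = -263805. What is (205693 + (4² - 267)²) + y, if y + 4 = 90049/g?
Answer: 70881675401/263805 ≈ 2.6869e+5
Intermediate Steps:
y = -1145269/263805 (y = -4 + 90049/(-263805) = -4 + 90049*(-1/263805) = -4 - 90049/263805 = -1145269/263805 ≈ -4.3413)
(205693 + (4² - 267)²) + y = (205693 + (4² - 267)²) - 1145269/263805 = (205693 + (16 - 267)²) - 1145269/263805 = (205693 + (-251)²) - 1145269/263805 = (205693 + 63001) - 1145269/263805 = 268694 - 1145269/263805 = 70881675401/263805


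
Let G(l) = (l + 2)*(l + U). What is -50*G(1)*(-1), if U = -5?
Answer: -600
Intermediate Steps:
G(l) = (-5 + l)*(2 + l) (G(l) = (l + 2)*(l - 5) = (2 + l)*(-5 + l) = (-5 + l)*(2 + l))
-50*G(1)*(-1) = -50*(-10 + 1² - 3*1)*(-1) = -50*(-10 + 1 - 3)*(-1) = -50*(-12)*(-1) = 600*(-1) = -600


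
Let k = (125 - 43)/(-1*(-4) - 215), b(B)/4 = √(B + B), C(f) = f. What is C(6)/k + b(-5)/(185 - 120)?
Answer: -633/41 + 4*I*√10/65 ≈ -15.439 + 0.1946*I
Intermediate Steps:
b(B) = 4*√2*√B (b(B) = 4*√(B + B) = 4*√(2*B) = 4*(√2*√B) = 4*√2*√B)
k = -82/211 (k = 82/(4 - 215) = 82/(-211) = 82*(-1/211) = -82/211 ≈ -0.38863)
C(6)/k + b(-5)/(185 - 120) = 6/(-82/211) + (4*√2*√(-5))/(185 - 120) = 6*(-211/82) + (4*√2*(I*√5))/65 = -633/41 + (4*I*√10)*(1/65) = -633/41 + 4*I*√10/65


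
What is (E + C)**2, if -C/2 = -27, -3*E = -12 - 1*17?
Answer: 36481/9 ≈ 4053.4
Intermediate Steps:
E = 29/3 (E = -(-12 - 1*17)/3 = -(-12 - 17)/3 = -1/3*(-29) = 29/3 ≈ 9.6667)
C = 54 (C = -2*(-27) = 54)
(E + C)**2 = (29/3 + 54)**2 = (191/3)**2 = 36481/9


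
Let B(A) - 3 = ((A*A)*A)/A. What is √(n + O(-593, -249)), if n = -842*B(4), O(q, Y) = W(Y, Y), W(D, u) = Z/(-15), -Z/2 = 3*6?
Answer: I*√399890/5 ≈ 126.47*I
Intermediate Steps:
Z = -36 (Z = -6*6 = -2*18 = -36)
W(D, u) = 12/5 (W(D, u) = -36/(-15) = -36*(-1/15) = 12/5)
B(A) = 3 + A² (B(A) = 3 + ((A*A)*A)/A = 3 + (A²*A)/A = 3 + A³/A = 3 + A²)
O(q, Y) = 12/5
n = -15998 (n = -842*(3 + 4²) = -842*(3 + 16) = -842*19 = -15998)
√(n + O(-593, -249)) = √(-15998 + 12/5) = √(-79978/5) = I*√399890/5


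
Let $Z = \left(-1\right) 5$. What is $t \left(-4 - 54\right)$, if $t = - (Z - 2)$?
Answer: $-406$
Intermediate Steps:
$Z = -5$
$t = 7$ ($t = - (-5 - 2) = \left(-1\right) \left(-7\right) = 7$)
$t \left(-4 - 54\right) = 7 \left(-4 - 54\right) = 7 \left(-58\right) = -406$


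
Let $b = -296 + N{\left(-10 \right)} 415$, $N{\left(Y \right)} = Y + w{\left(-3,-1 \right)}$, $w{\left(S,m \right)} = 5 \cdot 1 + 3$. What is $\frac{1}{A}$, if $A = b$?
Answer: $- \frac{1}{1126} \approx -0.0008881$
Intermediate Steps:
$w{\left(S,m \right)} = 8$ ($w{\left(S,m \right)} = 5 + 3 = 8$)
$N{\left(Y \right)} = 8 + Y$ ($N{\left(Y \right)} = Y + 8 = 8 + Y$)
$b = -1126$ ($b = -296 + \left(8 - 10\right) 415 = -296 - 830 = -1126$)
$A = -1126$
$\frac{1}{A} = \frac{1}{-1126} = - \frac{1}{1126}$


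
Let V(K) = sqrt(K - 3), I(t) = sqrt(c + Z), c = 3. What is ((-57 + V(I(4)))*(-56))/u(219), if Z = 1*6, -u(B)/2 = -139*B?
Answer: 532/10147 ≈ 0.052429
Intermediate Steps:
u(B) = 278*B (u(B) = -(-278)*B = 278*B)
Z = 6
I(t) = 3 (I(t) = sqrt(3 + 6) = sqrt(9) = 3)
V(K) = sqrt(-3 + K)
((-57 + V(I(4)))*(-56))/u(219) = ((-57 + sqrt(-3 + 3))*(-56))/((278*219)) = ((-57 + sqrt(0))*(-56))/60882 = ((-57 + 0)*(-56))*(1/60882) = -57*(-56)*(1/60882) = 3192*(1/60882) = 532/10147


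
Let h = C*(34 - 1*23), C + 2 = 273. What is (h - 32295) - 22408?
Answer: -51722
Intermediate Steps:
C = 271 (C = -2 + 273 = 271)
h = 2981 (h = 271*(34 - 1*23) = 271*(34 - 23) = 271*11 = 2981)
(h - 32295) - 22408 = (2981 - 32295) - 22408 = -29314 - 22408 = -51722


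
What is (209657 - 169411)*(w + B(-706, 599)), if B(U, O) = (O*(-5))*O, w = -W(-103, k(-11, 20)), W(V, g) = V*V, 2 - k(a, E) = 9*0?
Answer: -72628495044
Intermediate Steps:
k(a, E) = 2 (k(a, E) = 2 - 9*0 = 2 - 1*0 = 2 + 0 = 2)
W(V, g) = V²
w = -10609 (w = -1*(-103)² = -1*10609 = -10609)
B(U, O) = -5*O² (B(U, O) = (-5*O)*O = -5*O²)
(209657 - 169411)*(w + B(-706, 599)) = (209657 - 169411)*(-10609 - 5*599²) = 40246*(-10609 - 5*358801) = 40246*(-10609 - 1794005) = 40246*(-1804614) = -72628495044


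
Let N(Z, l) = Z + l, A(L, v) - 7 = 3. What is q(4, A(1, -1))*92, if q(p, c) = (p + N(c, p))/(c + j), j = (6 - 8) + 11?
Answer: 1656/19 ≈ 87.158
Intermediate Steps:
A(L, v) = 10 (A(L, v) = 7 + 3 = 10)
j = 9 (j = -2 + 11 = 9)
q(p, c) = (c + 2*p)/(9 + c) (q(p, c) = (p + (c + p))/(c + 9) = (c + 2*p)/(9 + c))
q(4, A(1, -1))*92 = ((10 + 2*4)/(9 + 10))*92 = ((10 + 8)/19)*92 = ((1/19)*18)*92 = (18/19)*92 = 1656/19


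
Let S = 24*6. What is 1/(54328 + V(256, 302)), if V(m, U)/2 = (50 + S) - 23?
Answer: 1/54670 ≈ 1.8292e-5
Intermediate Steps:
S = 144
V(m, U) = 342 (V(m, U) = 2*((50 + 144) - 23) = 2*(194 - 23) = 2*171 = 342)
1/(54328 + V(256, 302)) = 1/(54328 + 342) = 1/54670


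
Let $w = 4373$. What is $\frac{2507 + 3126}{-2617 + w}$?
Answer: $\frac{5633}{1756} \approx 3.2079$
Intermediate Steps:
$\frac{2507 + 3126}{-2617 + w} = \frac{2507 + 3126}{-2617 + 4373} = \frac{5633}{1756}$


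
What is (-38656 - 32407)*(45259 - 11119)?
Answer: -2426090820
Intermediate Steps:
(-38656 - 32407)*(45259 - 11119) = -71063*34140 = -2426090820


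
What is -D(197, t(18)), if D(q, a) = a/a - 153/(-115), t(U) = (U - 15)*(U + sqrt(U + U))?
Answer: -268/115 ≈ -2.3304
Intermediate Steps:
t(U) = (-15 + U)*(U + sqrt(2)*sqrt(U)) (t(U) = (-15 + U)*(U + sqrt(2*U)) = (-15 + U)*(U + sqrt(2)*sqrt(U)))
D(q, a) = 268/115 (D(q, a) = 1 - 153*(-1/115) = 1 + 153/115 = 268/115)
-D(197, t(18)) = -1*268/115 = -268/115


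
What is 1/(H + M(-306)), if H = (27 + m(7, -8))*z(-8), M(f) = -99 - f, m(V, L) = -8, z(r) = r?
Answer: 1/55 ≈ 0.018182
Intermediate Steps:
H = -152 (H = (27 - 8)*(-8) = 19*(-8) = -152)
1/(H + M(-306)) = 1/(-152 + (-99 - 1*(-306))) = 1/(-152 + (-99 + 306)) = 1/(-152 + 207) = 1/55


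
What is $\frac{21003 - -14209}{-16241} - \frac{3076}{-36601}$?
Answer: $- \frac{1238837096}{594436841} \approx -2.0841$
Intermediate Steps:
$\frac{21003 - -14209}{-16241} - \frac{3076}{-36601} = \left(21003 + 14209\right) \left(- \frac{1}{16241}\right) - - \frac{3076}{36601} = 35212 \left(- \frac{1}{16241}\right) + \frac{3076}{36601} = - \frac{35212}{16241} + \frac{3076}{36601} = - \frac{1238837096}{594436841}$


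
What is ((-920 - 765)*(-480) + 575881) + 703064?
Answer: 2087745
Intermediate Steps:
((-920 - 765)*(-480) + 575881) + 703064 = (-1685*(-480) + 575881) + 703064 = (808800 + 575881) + 703064 = 1384681 + 703064 = 2087745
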